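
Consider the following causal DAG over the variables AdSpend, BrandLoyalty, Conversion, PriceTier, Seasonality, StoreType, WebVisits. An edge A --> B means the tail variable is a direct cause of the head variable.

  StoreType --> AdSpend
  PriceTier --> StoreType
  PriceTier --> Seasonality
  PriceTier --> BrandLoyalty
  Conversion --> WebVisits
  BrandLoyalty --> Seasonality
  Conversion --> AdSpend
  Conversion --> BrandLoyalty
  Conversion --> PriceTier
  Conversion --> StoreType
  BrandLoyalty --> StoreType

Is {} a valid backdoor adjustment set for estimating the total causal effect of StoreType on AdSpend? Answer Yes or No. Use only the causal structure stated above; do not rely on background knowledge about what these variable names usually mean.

No

Backdoor paths from StoreType to AdSpend (paths whose first edge points into StoreType):
  P1: StoreType <- Conversion -> AdSpend
  P2: StoreType <- PriceTier <- Conversion -> AdSpend
  P3: StoreType <- PriceTier -> BrandLoyalty <- Conversion -> AdSpend
  P4: StoreType <- PriceTier -> Seasonality <- BrandLoyalty <- Conversion -> AdSpend
  P5: StoreType <- BrandLoyalty <- Conversion -> AdSpend
  P6: StoreType <- BrandLoyalty <- PriceTier <- Conversion -> AdSpend
  P7: StoreType <- BrandLoyalty -> Seasonality <- PriceTier <- Conversion -> AdSpend
Condition 1 (no descendant of StoreType in the set): holds — descendants of StoreType are {AdSpend}; none are in {}.
Condition 2 (every backdoor path blocked by {}):
  P1: open — no interior node is in the conditioning set.
  P2: open — no interior node is in the conditioning set.
  P3: blocked at collider BrandLoyalty (neither it nor any descendant is in the conditioning set).
  P4: blocked at collider Seasonality (neither it nor any descendant is in the conditioning set).
  P5: open — no interior node is in the conditioning set.
  P6: open — no interior node is in the conditioning set.
  P7: blocked at collider Seasonality (neither it nor any descendant is in the conditioning set).
{} does not satisfy the backdoor criterion.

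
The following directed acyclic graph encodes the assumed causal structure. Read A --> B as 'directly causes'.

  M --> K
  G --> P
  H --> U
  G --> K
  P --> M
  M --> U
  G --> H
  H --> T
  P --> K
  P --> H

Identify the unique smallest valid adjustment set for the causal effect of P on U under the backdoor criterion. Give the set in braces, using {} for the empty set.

Variables eligible for adjustment (non-descendants of P, excluding P and U): {G}.
Backdoor paths from P to U:
  P1: P <- G -> H -> U
  P2: P <- G -> K <- M -> U
The empty set is not sufficient: P1 (P <- G -> H -> U) has no collider blocking it and no conditioned non-collider, so it is open.
Try {G}:
  P1: blocked at fork node G ∈ conditioning set.
  P2: blocked at fork node G ∈ conditioning set.
{G} contains no descendant of P and blocks every backdoor path.
{G} is the unique smallest valid adjustment set.

{G}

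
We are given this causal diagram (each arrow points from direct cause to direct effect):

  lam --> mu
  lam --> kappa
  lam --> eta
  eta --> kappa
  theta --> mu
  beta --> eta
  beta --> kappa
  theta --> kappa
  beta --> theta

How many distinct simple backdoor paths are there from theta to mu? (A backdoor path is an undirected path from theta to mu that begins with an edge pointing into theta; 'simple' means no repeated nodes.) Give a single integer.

A backdoor path from theta to mu is any simple undirected path whose first edge points into theta (i.e. leaves theta via a parent).
Parents of theta: {beta}.
Enumerating:
  P1: theta <- beta -> eta <- lam -> mu
  P2: theta <- beta -> eta -> kappa <- lam -> mu
  P3: theta <- beta -> kappa <- lam -> mu
  P4: theta <- beta -> kappa <- eta <- lam -> mu
That exhausts the simple backdoor paths. Count: 4.

4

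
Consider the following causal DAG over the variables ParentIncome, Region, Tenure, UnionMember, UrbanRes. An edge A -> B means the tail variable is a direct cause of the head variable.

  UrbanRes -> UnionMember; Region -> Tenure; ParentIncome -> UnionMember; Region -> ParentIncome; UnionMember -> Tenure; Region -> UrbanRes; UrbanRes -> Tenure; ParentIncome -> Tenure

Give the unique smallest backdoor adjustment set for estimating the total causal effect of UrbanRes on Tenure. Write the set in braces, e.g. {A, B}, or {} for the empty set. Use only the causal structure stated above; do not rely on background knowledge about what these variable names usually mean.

{Region}

Variables eligible for adjustment (non-descendants of UrbanRes, excluding UrbanRes and Tenure): {ParentIncome, Region}.
Backdoor paths from UrbanRes to Tenure:
  P1: UrbanRes <- Region -> ParentIncome -> UnionMember -> Tenure
  P2: UrbanRes <- Region -> ParentIncome -> Tenure
  P3: UrbanRes <- Region -> Tenure
The empty set is not sufficient: P1 (UrbanRes <- Region -> ParentIncome -> UnionMember -> Tenure) has no collider blocking it and no conditioned non-collider, so it is open.
Try {Region}:
  P1: blocked at fork node Region ∈ conditioning set.
  P2: blocked at fork node Region ∈ conditioning set.
  P3: blocked at fork node Region ∈ conditioning set.
{Region} contains no descendant of UrbanRes and blocks every backdoor path.
No other singleton works — e.g. {ParentIncome} leaves P3 open — so {Region} is the unique smallest valid adjustment set.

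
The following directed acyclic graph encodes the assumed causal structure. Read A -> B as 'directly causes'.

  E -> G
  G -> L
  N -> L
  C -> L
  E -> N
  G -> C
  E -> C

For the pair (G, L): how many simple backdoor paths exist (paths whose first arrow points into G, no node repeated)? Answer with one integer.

2

A backdoor path from G to L is any simple undirected path whose first edge points into G (i.e. leaves G via a parent).
Parents of G: {E}.
Enumerating:
  P1: G <- E -> N -> L
  P2: G <- E -> C -> L
That exhausts the simple backdoor paths. Count: 2.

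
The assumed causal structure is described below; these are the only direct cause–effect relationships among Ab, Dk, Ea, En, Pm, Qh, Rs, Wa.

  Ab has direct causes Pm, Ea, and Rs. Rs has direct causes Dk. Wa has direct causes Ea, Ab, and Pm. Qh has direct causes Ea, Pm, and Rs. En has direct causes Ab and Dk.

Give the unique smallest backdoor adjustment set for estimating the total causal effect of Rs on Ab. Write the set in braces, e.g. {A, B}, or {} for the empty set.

{}

Variables eligible for adjustment (non-descendants of Rs, excluding Rs and Ab): {Dk, Ea, Pm}.
Backdoor paths from Rs to Ab:
  P1: Rs <- Dk -> En <- Ab
Each backdoor path contains an unconditioned collider, so every path is already blocked with the empty conditioning set:
  P1: blocked at collider En (neither it nor any descendant is in the conditioning set).
The empty set is therefore the unique smallest valid set.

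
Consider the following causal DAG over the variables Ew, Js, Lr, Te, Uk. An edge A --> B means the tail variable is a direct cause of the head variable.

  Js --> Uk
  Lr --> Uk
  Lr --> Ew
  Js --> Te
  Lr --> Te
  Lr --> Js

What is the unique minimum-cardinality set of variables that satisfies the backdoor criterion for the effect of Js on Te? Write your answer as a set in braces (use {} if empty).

Variables eligible for adjustment (non-descendants of Js, excluding Js and Te): {Ew, Lr}.
Backdoor paths from Js to Te:
  P1: Js <- Lr -> Te
The empty set is not sufficient: P1 (Js <- Lr -> Te) has no collider blocking it and no conditioned non-collider, so it is open.
Try {Lr}:
  P1: blocked at fork node Lr ∈ conditioning set.
{Lr} contains no descendant of Js and blocks every backdoor path.
No other singleton works — e.g. {Ew} leaves P1 open — so {Lr} is the unique smallest valid adjustment set.

{Lr}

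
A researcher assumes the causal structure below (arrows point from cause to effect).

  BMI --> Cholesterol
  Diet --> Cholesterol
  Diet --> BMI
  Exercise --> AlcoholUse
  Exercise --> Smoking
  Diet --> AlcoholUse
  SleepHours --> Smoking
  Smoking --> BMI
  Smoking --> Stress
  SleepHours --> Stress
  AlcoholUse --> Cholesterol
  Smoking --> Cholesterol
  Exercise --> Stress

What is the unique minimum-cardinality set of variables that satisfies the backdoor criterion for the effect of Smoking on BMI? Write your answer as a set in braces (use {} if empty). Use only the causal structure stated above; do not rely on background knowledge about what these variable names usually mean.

{}

Variables eligible for adjustment (non-descendants of Smoking, excluding Smoking and BMI): {AlcoholUse, Diet, Exercise, SleepHours}.
Backdoor paths from Smoking to BMI:
  P1: Smoking <- Exercise -> AlcoholUse <- Diet -> BMI
  P2: Smoking <- Exercise -> AlcoholUse <- Diet -> Cholesterol <- BMI
  P3: Smoking <- Exercise -> AlcoholUse -> Cholesterol <- Diet -> BMI
  P4: Smoking <- Exercise -> AlcoholUse -> Cholesterol <- BMI
  P5: Smoking <- SleepHours -> Stress <- Exercise -> AlcoholUse <- Diet -> BMI
  P6: Smoking <- SleepHours -> Stress <- Exercise -> AlcoholUse <- Diet -> Cholesterol <- BMI
  P7: Smoking <- SleepHours -> Stress <- Exercise -> AlcoholUse -> Cholesterol <- Diet -> BMI
  P8: Smoking <- SleepHours -> Stress <- Exercise -> AlcoholUse -> Cholesterol <- BMI
Each backdoor path contains an unconditioned collider, so every path is already blocked with the empty conditioning set:
  P1: blocked at collider AlcoholUse (neither it nor any descendant is in the conditioning set).
  P2: blocked at collider AlcoholUse (neither it nor any descendant is in the conditioning set).
  P3: blocked at collider Cholesterol (neither it nor any descendant is in the conditioning set).
  P4: blocked at collider Cholesterol (neither it nor any descendant is in the conditioning set).
  P5: blocked at collider Stress (neither it nor any descendant is in the conditioning set).
  P6: blocked at collider Stress (neither it nor any descendant is in the conditioning set).
  P7: blocked at collider Stress (neither it nor any descendant is in the conditioning set).
  P8: blocked at collider Stress (neither it nor any descendant is in the conditioning set).
The empty set is therefore the unique smallest valid set.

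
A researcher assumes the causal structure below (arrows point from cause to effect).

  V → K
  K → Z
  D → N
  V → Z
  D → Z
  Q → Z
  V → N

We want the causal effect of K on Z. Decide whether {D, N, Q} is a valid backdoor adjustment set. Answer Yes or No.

Backdoor paths from K to Z (paths whose first edge points into K):
  P1: K <- V -> N <- D -> Z
  P2: K <- V -> Z
Condition 1 (no descendant of K in the set): holds — descendants of K are {Z}; none are in {D, N, Q}.
Condition 2 (every backdoor path blocked by {D, N, Q}):
  P1: blocked at fork node D ∈ conditioning set.
  P2: open — no interior node is in the conditioning set.
{D, N, Q} does not satisfy the backdoor criterion.

No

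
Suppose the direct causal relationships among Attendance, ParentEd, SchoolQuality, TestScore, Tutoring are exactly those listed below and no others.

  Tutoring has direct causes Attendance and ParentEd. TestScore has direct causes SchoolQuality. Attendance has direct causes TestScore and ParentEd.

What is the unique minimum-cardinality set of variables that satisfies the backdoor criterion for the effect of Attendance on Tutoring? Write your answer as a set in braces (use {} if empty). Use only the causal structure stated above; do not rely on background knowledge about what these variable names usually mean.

Variables eligible for adjustment (non-descendants of Attendance, excluding Attendance and Tutoring): {ParentEd, SchoolQuality, TestScore}.
Backdoor paths from Attendance to Tutoring:
  P1: Attendance <- ParentEd -> Tutoring
The empty set is not sufficient: P1 (Attendance <- ParentEd -> Tutoring) has no collider blocking it and no conditioned non-collider, so it is open.
Try {ParentEd}:
  P1: blocked at fork node ParentEd ∈ conditioning set.
{ParentEd} contains no descendant of Attendance and blocks every backdoor path.
No other singleton works — e.g. {SchoolQuality} leaves P1 open — so {ParentEd} is the unique smallest valid adjustment set.

{ParentEd}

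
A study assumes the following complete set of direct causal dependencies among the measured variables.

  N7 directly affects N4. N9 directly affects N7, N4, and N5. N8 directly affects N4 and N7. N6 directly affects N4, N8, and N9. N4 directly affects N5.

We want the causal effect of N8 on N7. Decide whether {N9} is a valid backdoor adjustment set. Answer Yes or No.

Backdoor paths from N8 to N7 (paths whose first edge points into N8):
  P1: N8 <- N6 -> N9 -> N7
  P2: N8 <- N6 -> N9 -> N4 <- N7
  P3: N8 <- N6 -> N9 -> N5 <- N4 <- N7
  P4: N8 <- N6 -> N4 <- N9 -> N7
  P5: N8 <- N6 -> N4 <- N7
  P6: N8 <- N6 -> N4 -> N5 <- N9 -> N7
Condition 1 (no descendant of N8 in the set): holds — descendants of N8 are {N4, N5, N7}; none are in {N9}.
Condition 2 (every backdoor path blocked by {N9}):
  P1: blocked at chain node N9 ∈ conditioning set.
  P2: blocked at chain node N9 ∈ conditioning set.
  P3: blocked at chain node N9 ∈ conditioning set.
  P4: blocked at collider N4 (neither it nor any descendant is in the conditioning set).
  P5: blocked at collider N4 (neither it nor any descendant is in the conditioning set).
  P6: blocked at collider N5 (neither it nor any descendant is in the conditioning set).
{N9} satisfies the backdoor criterion.

Yes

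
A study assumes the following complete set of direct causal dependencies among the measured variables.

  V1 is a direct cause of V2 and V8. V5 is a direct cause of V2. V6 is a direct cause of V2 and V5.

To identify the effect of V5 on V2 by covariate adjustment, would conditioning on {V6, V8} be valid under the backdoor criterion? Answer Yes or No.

Backdoor paths from V5 to V2 (paths whose first edge points into V5):
  P1: V5 <- V6 -> V2
Condition 1 (no descendant of V5 in the set): holds — descendants of V5 are {V2}; none are in {V6, V8}.
Condition 2 (every backdoor path blocked by {V6, V8}):
  P1: blocked at fork node V6 ∈ conditioning set.
{V6, V8} satisfies the backdoor criterion.

Yes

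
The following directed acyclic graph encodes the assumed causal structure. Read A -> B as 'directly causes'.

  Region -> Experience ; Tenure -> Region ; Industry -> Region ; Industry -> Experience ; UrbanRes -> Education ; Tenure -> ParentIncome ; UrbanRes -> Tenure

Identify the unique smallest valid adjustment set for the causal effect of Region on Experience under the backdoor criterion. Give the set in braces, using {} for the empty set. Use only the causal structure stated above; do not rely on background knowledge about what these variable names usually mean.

{Industry}

Variables eligible for adjustment (non-descendants of Region, excluding Region and Experience): {Education, Industry, ParentIncome, Tenure, UrbanRes}.
Backdoor paths from Region to Experience:
  P1: Region <- Industry -> Experience
The empty set is not sufficient: P1 (Region <- Industry -> Experience) has no collider blocking it and no conditioned non-collider, so it is open.
Try {Industry}:
  P1: blocked at fork node Industry ∈ conditioning set.
{Industry} contains no descendant of Region and blocks every backdoor path.
No other singleton works — e.g. {UrbanRes} leaves P1 open — so {Industry} is the unique smallest valid adjustment set.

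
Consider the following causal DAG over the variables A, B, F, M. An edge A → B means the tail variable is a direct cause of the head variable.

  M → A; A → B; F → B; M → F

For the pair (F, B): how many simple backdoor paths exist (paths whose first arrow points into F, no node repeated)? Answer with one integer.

A backdoor path from F to B is any simple undirected path whose first edge points into F (i.e. leaves F via a parent).
Parents of F: {M}.
Enumerating:
  P1: F <- M -> A -> B
That exhausts the simple backdoor paths. Count: 1.

1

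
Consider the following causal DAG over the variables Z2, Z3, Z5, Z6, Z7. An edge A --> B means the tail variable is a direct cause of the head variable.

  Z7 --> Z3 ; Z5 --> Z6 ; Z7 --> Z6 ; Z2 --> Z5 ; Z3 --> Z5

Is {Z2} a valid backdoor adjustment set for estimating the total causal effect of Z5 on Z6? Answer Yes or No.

No

Backdoor paths from Z5 to Z6 (paths whose first edge points into Z5):
  P1: Z5 <- Z3 <- Z7 -> Z6
Condition 1 (no descendant of Z5 in the set): holds — descendants of Z5 are {Z6}; none are in {Z2}.
Condition 2 (every backdoor path blocked by {Z2}):
  P1: open — no interior node is in the conditioning set.
{Z2} does not satisfy the backdoor criterion.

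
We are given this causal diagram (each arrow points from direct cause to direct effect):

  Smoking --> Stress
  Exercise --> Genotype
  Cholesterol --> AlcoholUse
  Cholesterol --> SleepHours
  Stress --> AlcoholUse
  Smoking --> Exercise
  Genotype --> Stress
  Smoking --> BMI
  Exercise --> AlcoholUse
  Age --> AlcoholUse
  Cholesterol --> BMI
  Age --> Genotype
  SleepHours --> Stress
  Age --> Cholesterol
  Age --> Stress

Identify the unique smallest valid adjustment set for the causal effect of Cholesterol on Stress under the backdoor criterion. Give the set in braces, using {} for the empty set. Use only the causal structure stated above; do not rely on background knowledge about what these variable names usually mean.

{Age}

Variables eligible for adjustment (non-descendants of Cholesterol, excluding Cholesterol and Stress): {Age, Exercise, Genotype, Smoking}.
Backdoor paths from Cholesterol to Stress:
  P1: Cholesterol <- Age -> Genotype <- Exercise <- Smoking -> Stress
  P2: Cholesterol <- Age -> Genotype <- Exercise -> AlcoholUse <- Stress
  P3: Cholesterol <- Age -> Genotype -> Stress
  P4: Cholesterol <- Age -> Stress
  P5: Cholesterol <- Age -> AlcoholUse <- Exercise <- Smoking -> Stress
  P6: Cholesterol <- Age -> AlcoholUse <- Exercise -> Genotype -> Stress
  P7: Cholesterol <- Age -> AlcoholUse <- Stress
The empty set is not sufficient: P3 (Cholesterol <- Age -> Genotype -> Stress) has no collider blocking it and no conditioned non-collider, so it is open.
Try {Age}:
  P1: blocked at fork node Age ∈ conditioning set.
  P2: blocked at fork node Age ∈ conditioning set.
  P3: blocked at fork node Age ∈ conditioning set.
  P4: blocked at fork node Age ∈ conditioning set.
  P5: blocked at fork node Age ∈ conditioning set.
  P6: blocked at fork node Age ∈ conditioning set.
  P7: blocked at fork node Age ∈ conditioning set.
{Age} contains no descendant of Cholesterol and blocks every backdoor path.
No other singleton works — e.g. {Smoking} leaves P3 open — so {Age} is the unique smallest valid adjustment set.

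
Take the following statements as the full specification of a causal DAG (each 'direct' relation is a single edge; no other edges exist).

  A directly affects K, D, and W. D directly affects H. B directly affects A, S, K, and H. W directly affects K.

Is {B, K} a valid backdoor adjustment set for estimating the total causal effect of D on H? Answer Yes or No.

Backdoor paths from D to H (paths whose first edge points into D):
  P1: D <- A <- B -> H
  P2: D <- A -> W -> K <- B -> H
  P3: D <- A -> K <- B -> H
Condition 1 (no descendant of D in the set): holds — descendants of D are {H}; none are in {B, K}.
Condition 2 (every backdoor path blocked by {B, K}):
  P1: blocked at fork node B ∈ conditioning set.
  P2: blocked at fork node B ∈ conditioning set.
  P3: blocked at fork node B ∈ conditioning set.
{B, K} satisfies the backdoor criterion.

Yes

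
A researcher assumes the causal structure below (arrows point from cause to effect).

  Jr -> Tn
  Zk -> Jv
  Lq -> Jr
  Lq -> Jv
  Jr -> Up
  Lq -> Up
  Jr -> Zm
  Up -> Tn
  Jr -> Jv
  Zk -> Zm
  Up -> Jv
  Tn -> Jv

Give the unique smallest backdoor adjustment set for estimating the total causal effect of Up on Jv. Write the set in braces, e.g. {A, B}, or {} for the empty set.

{Jr, Lq}

Variables eligible for adjustment (non-descendants of Up, excluding Up and Jv): {Jr, Lq, Zk, Zm}.
Backdoor paths from Up to Jv:
  P1: Up <- Lq -> Jr -> Zm <- Zk -> Jv
  P2: Up <- Lq -> Jr -> Tn -> Jv
  P3: Up <- Lq -> Jr -> Jv
  P4: Up <- Lq -> Jv
  P5: Up <- Jr <- Lq -> Jv
  P6: Up <- Jr -> Zm <- Zk -> Jv
  P7: Up <- Jr -> Tn -> Jv
  P8: Up <- Jr -> Jv
The empty set is not sufficient: P2 (Up <- Lq -> Jr -> Tn -> Jv) has no collider blocking it and no conditioned non-collider, so it is open.
Try {Jr, Lq}:
  P1: blocked at fork node Lq ∈ conditioning set.
  P2: blocked at fork node Lq ∈ conditioning set.
  P3: blocked at fork node Lq ∈ conditioning set.
  P4: blocked at fork node Lq ∈ conditioning set.
  P5: blocked at chain node Jr ∈ conditioning set.
  P6: blocked at fork node Jr ∈ conditioning set.
  P7: blocked at fork node Jr ∈ conditioning set.
  P8: blocked at fork node Jr ∈ conditioning set.
{Jr, Lq} contains no descendant of Up and blocks every backdoor path.
Every element of {Jr, Lq} is needed (dropping Jr leaves P7 open; dropping Lq leaves P4 open), so no proper subset is valid.
Among all size-2 subsets of the eligible variables, only {Jr, Lq} blocks every backdoor path, so it is the unique smallest valid adjustment set.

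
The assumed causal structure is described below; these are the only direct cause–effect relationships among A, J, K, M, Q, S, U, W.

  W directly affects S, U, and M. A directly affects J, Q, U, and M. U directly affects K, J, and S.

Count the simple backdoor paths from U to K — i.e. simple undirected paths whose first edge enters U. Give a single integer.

A backdoor path from U to K is any simple undirected path whose first edge points into U (i.e. leaves U via a parent).
Parents of U: {A, W}.
No simple path from any parent of U reaches K without revisiting U, so there are no backdoor paths.

0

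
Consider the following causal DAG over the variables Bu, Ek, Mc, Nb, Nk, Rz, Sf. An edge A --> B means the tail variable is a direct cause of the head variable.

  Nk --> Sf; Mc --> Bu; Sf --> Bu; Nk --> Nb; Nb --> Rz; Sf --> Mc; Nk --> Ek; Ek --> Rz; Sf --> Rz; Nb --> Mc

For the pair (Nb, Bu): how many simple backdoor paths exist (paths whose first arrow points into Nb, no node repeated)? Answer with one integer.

A backdoor path from Nb to Bu is any simple undirected path whose first edge points into Nb (i.e. leaves Nb via a parent).
Parents of Nb: {Nk}.
Enumerating:
  P1: Nb <- Nk -> Sf -> Mc -> Bu
  P2: Nb <- Nk -> Sf -> Bu
  P3: Nb <- Nk -> Ek -> Rz <- Sf -> Mc -> Bu
  P4: Nb <- Nk -> Ek -> Rz <- Sf -> Bu
That exhausts the simple backdoor paths. Count: 4.

4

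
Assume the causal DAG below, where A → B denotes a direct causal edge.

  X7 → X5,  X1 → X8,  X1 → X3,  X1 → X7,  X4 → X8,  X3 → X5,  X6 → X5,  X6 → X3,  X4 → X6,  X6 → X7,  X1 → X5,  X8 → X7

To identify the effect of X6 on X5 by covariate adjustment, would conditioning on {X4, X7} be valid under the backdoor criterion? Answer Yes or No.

No

Backdoor paths from X6 to X5 (paths whose first edge points into X6):
  P1: X6 <- X4 -> X8 <- X1 -> X3 -> X5
  P2: X6 <- X4 -> X8 <- X1 -> X7 -> X5
  P3: X6 <- X4 -> X8 <- X1 -> X5
  P4: X6 <- X4 -> X8 -> X7 <- X1 -> X3 -> X5
  P5: X6 <- X4 -> X8 -> X7 <- X1 -> X5
  P6: X6 <- X4 -> X8 -> X7 -> X5
Condition 1 (no descendant of X6 in the set): FAILS — X7 is a descendant of X6.
Condition 2 (every backdoor path blocked by {X4, X7}):
  P1: blocked at fork node X4 ∈ conditioning set.
  P2: blocked at fork node X4 ∈ conditioning set.
  P3: blocked at fork node X4 ∈ conditioning set.
  P4: blocked at fork node X4 ∈ conditioning set.
  P5: blocked at fork node X4 ∈ conditioning set.
  P6: blocked at fork node X4 ∈ conditioning set.
{X4, X7} does not satisfy the backdoor criterion.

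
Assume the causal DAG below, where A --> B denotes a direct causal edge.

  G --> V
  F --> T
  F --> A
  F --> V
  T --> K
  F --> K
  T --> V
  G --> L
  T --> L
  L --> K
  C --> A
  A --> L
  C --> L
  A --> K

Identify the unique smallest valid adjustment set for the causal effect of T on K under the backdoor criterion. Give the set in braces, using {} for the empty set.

{F}

Variables eligible for adjustment (non-descendants of T, excluding T and K): {A, C, F, G}.
Backdoor paths from T to K:
  P1: T <- F -> A <- C -> L -> K
  P2: T <- F -> A -> L -> K
  P3: T <- F -> A -> K
  P4: T <- F -> V <- G -> L <- C -> A -> K
  P5: T <- F -> V <- G -> L <- A -> K
  P6: T <- F -> V <- G -> L -> K
  P7: T <- F -> K
The empty set is not sufficient: P2 (T <- F -> A -> L -> K) has no collider blocking it and no conditioned non-collider, so it is open.
Try {F}:
  P1: blocked at fork node F ∈ conditioning set.
  P2: blocked at fork node F ∈ conditioning set.
  P3: blocked at fork node F ∈ conditioning set.
  P4: blocked at fork node F ∈ conditioning set.
  P5: blocked at fork node F ∈ conditioning set.
  P6: blocked at fork node F ∈ conditioning set.
  P7: blocked at fork node F ∈ conditioning set.
{F} contains no descendant of T and blocks every backdoor path.
No other singleton works — e.g. {G} leaves P2 open — so {F} is the unique smallest valid adjustment set.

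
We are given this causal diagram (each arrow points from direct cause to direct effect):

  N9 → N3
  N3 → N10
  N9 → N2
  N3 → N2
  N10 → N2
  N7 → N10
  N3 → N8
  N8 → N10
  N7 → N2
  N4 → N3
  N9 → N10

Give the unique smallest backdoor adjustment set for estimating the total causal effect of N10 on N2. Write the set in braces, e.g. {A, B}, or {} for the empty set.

{N3, N7, N9}

Variables eligible for adjustment (non-descendants of N10, excluding N10 and N2): {N3, N4, N7, N8, N9}.
Backdoor paths from N10 to N2:
  P1: N10 <- N9 -> N3 -> N2
  P2: N10 <- N9 -> N2
  P3: N10 <- N7 -> N2
  P4: N10 <- N3 <- N9 -> N2
  P5: N10 <- N3 -> N2
  P6: N10 <- N8 <- N3 <- N9 -> N2
  P7: N10 <- N8 <- N3 -> N2
The empty set is not sufficient: P1 (N10 <- N9 -> N3 -> N2) has no collider blocking it and no conditioned non-collider, so it is open.
Try {N3, N7, N9}:
  P1: blocked at fork node N9 ∈ conditioning set.
  P2: blocked at fork node N9 ∈ conditioning set.
  P3: blocked at fork node N7 ∈ conditioning set.
  P4: blocked at chain node N3 ∈ conditioning set.
  P5: blocked at fork node N3 ∈ conditioning set.
  P6: blocked at chain node N3 ∈ conditioning set.
  P7: blocked at fork node N3 ∈ conditioning set.
{N3, N7, N9} contains no descendant of N10 and blocks every backdoor path.
Every element of {N3, N7, N9} is needed (dropping N3 leaves P5 open; dropping N7 leaves P3 open; dropping N9 leaves P2 open), so no proper subset is valid.
Among all size-3 subsets of the eligible variables, only {N3, N7, N9} blocks every backdoor path, so it is the unique smallest valid adjustment set.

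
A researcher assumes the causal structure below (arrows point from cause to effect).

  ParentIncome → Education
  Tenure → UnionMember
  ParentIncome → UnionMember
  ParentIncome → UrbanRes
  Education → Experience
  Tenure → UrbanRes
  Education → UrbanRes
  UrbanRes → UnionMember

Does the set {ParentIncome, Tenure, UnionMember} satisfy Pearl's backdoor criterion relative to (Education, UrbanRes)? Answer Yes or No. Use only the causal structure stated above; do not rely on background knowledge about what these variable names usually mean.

No

Backdoor paths from Education to UrbanRes (paths whose first edge points into Education):
  P1: Education <- ParentIncome -> UrbanRes
  P2: Education <- ParentIncome -> UnionMember <- Tenure -> UrbanRes
  P3: Education <- ParentIncome -> UnionMember <- UrbanRes
Condition 1 (no descendant of Education in the set): FAILS — UnionMember is a descendant of Education.
Condition 2 (every backdoor path blocked by {ParentIncome, Tenure, UnionMember}):
  P1: blocked at fork node ParentIncome ∈ conditioning set.
  P2: blocked at fork node ParentIncome ∈ conditioning set.
  P3: blocked at fork node ParentIncome ∈ conditioning set.
{ParentIncome, Tenure, UnionMember} does not satisfy the backdoor criterion.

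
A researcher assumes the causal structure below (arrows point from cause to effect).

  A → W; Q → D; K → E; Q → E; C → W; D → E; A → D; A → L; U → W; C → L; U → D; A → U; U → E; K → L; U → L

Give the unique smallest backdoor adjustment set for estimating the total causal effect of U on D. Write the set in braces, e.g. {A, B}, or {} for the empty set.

Variables eligible for adjustment (non-descendants of U, excluding U and D): {A, C, K, Q}.
Backdoor paths from U to D:
  P1: U <- A -> D
  P2: U <- A -> L <- K -> E <- Q -> D
  P3: U <- A -> L <- K -> E <- D
  P4: U <- A -> W <- C -> L <- K -> E <- Q -> D
  P5: U <- A -> W <- C -> L <- K -> E <- D
The empty set is not sufficient: P1 (U <- A -> D) has no collider blocking it and no conditioned non-collider, so it is open.
Try {A}:
  P1: blocked at fork node A ∈ conditioning set.
  P2: blocked at fork node A ∈ conditioning set.
  P3: blocked at fork node A ∈ conditioning set.
  P4: blocked at fork node A ∈ conditioning set.
  P5: blocked at fork node A ∈ conditioning set.
{A} contains no descendant of U and blocks every backdoor path.
No other singleton works — e.g. {Q} leaves P1 open — so {A} is the unique smallest valid adjustment set.

{A}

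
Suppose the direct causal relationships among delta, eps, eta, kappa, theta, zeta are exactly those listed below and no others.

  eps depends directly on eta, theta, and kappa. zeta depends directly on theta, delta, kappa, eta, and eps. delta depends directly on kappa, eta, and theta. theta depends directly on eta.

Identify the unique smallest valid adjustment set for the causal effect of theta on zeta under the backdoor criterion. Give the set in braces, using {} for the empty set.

Variables eligible for adjustment (non-descendants of theta, excluding theta and zeta): {eta, kappa}.
Backdoor paths from theta to zeta:
  P1: theta <- eta -> eps <- kappa -> delta -> zeta
  P2: theta <- eta -> eps <- kappa -> zeta
  P3: theta <- eta -> eps -> zeta
  P4: theta <- eta -> delta <- kappa -> eps -> zeta
  P5: theta <- eta -> delta <- kappa -> zeta
  P6: theta <- eta -> delta -> zeta
  P7: theta <- eta -> zeta
The empty set is not sufficient: P3 (theta <- eta -> eps -> zeta) has no collider blocking it and no conditioned non-collider, so it is open.
Try {eta}:
  P1: blocked at fork node eta ∈ conditioning set.
  P2: blocked at fork node eta ∈ conditioning set.
  P3: blocked at fork node eta ∈ conditioning set.
  P4: blocked at fork node eta ∈ conditioning set.
  P5: blocked at fork node eta ∈ conditioning set.
  P6: blocked at fork node eta ∈ conditioning set.
  P7: blocked at fork node eta ∈ conditioning set.
{eta} contains no descendant of theta and blocks every backdoor path.
No other singleton works — e.g. {kappa} leaves P3 open — so {eta} is the unique smallest valid adjustment set.

{eta}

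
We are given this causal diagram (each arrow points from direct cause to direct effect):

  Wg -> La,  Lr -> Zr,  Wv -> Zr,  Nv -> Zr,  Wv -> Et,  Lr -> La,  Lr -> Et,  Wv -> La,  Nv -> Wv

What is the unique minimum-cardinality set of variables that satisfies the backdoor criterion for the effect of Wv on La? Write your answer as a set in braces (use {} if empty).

Variables eligible for adjustment (non-descendants of Wv, excluding Wv and La): {Lr, Nv, Wg}.
Backdoor paths from Wv to La:
  P1: Wv <- Nv -> Zr <- Lr -> La
Each backdoor path contains an unconditioned collider, so every path is already blocked with the empty conditioning set:
  P1: blocked at collider Zr (neither it nor any descendant is in the conditioning set).
The empty set is therefore the unique smallest valid set.

{}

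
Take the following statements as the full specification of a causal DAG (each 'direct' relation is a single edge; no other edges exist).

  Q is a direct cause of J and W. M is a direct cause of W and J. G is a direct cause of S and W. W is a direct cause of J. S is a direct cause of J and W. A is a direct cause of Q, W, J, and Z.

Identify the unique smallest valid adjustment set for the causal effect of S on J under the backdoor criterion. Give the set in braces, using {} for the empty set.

Variables eligible for adjustment (non-descendants of S, excluding S and J): {A, G, M, Q, Z}.
Backdoor paths from S to J:
  P1: S <- G -> W <- M -> J
  P2: S <- G -> W <- A -> Q -> J
  P3: S <- G -> W <- A -> J
  P4: S <- G -> W <- Q <- A -> J
  P5: S <- G -> W <- Q -> J
  P6: S <- G -> W -> J
The empty set is not sufficient: P6 (S <- G -> W -> J) has no collider blocking it and no conditioned non-collider, so it is open.
Try {G}:
  P1: blocked at fork node G ∈ conditioning set.
  P2: blocked at fork node G ∈ conditioning set.
  P3: blocked at fork node G ∈ conditioning set.
  P4: blocked at fork node G ∈ conditioning set.
  P5: blocked at fork node G ∈ conditioning set.
  P6: blocked at fork node G ∈ conditioning set.
{G} contains no descendant of S and blocks every backdoor path.
No other singleton works — e.g. {M} leaves P6 open — so {G} is the unique smallest valid adjustment set.

{G}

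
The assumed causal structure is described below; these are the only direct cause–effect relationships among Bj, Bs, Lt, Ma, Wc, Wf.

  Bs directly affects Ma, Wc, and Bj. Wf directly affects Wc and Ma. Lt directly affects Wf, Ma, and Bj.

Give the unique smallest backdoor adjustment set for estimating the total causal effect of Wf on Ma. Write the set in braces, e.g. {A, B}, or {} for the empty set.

Variables eligible for adjustment (non-descendants of Wf, excluding Wf and Ma): {Bj, Bs, Lt}.
Backdoor paths from Wf to Ma:
  P1: Wf <- Lt -> Bj <- Bs -> Ma
  P2: Wf <- Lt -> Ma
The empty set is not sufficient: P2 (Wf <- Lt -> Ma) has no collider blocking it and no conditioned non-collider, so it is open.
Try {Lt}:
  P1: blocked at fork node Lt ∈ conditioning set.
  P2: blocked at fork node Lt ∈ conditioning set.
{Lt} contains no descendant of Wf and blocks every backdoor path.
No other singleton works — e.g. {Bs} leaves P2 open — so {Lt} is the unique smallest valid adjustment set.

{Lt}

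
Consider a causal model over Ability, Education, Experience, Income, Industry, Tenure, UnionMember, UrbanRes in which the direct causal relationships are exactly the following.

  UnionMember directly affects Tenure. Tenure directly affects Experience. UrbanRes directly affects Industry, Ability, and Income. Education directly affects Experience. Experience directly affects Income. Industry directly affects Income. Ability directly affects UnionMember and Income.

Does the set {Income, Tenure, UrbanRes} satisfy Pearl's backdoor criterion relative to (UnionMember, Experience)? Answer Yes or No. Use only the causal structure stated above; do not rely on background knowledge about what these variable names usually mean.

Backdoor paths from UnionMember to Experience (paths whose first edge points into UnionMember):
  P1: UnionMember <- Ability <- UrbanRes -> Industry -> Income <- Experience
  P2: UnionMember <- Ability <- UrbanRes -> Income <- Experience
  P3: UnionMember <- Ability -> Income <- Experience
Condition 1 (no descendant of UnionMember in the set): FAILS — Income and Tenure are descendants of UnionMember.
Condition 2 (every backdoor path blocked by {Income, Tenure, UrbanRes}):
  P1: blocked at fork node UrbanRes ∈ conditioning set.
  P2: blocked at fork node UrbanRes ∈ conditioning set.
  P3: open — collider(s) Income are conditioned on (or have a conditioned descendant) and no non-collider on the path is in the set.
{Income, Tenure, UrbanRes} does not satisfy the backdoor criterion.

No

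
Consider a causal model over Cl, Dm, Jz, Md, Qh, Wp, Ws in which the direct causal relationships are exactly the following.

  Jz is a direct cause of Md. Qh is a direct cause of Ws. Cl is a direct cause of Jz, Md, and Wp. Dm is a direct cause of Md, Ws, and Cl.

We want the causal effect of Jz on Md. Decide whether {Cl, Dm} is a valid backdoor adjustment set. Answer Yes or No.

Backdoor paths from Jz to Md (paths whose first edge points into Jz):
  P1: Jz <- Cl <- Dm -> Md
  P2: Jz <- Cl -> Md
Condition 1 (no descendant of Jz in the set): holds — descendants of Jz are {Md}; none are in {Cl, Dm}.
Condition 2 (every backdoor path blocked by {Cl, Dm}):
  P1: blocked at chain node Cl ∈ conditioning set.
  P2: blocked at fork node Cl ∈ conditioning set.
{Cl, Dm} satisfies the backdoor criterion.

Yes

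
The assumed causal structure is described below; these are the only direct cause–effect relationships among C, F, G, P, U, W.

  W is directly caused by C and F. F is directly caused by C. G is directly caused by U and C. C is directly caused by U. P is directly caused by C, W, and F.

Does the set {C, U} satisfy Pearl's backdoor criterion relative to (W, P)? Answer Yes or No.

Backdoor paths from W to P (paths whose first edge points into W):
  P1: W <- C -> F -> P
  P2: W <- C -> P
  P3: W <- F <- C -> P
  P4: W <- F -> P
Condition 1 (no descendant of W in the set): holds — descendants of W are {P}; none are in {C, U}.
Condition 2 (every backdoor path blocked by {C, U}):
  P1: blocked at fork node C ∈ conditioning set.
  P2: blocked at fork node C ∈ conditioning set.
  P3: blocked at fork node C ∈ conditioning set.
  P4: open — no interior node is in the conditioning set.
{C, U} does not satisfy the backdoor criterion.

No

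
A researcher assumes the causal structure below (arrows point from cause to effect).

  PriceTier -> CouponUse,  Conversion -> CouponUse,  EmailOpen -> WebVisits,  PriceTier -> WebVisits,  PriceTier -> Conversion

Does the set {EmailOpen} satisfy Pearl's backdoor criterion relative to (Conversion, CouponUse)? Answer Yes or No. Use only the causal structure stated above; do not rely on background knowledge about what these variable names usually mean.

No

Backdoor paths from Conversion to CouponUse (paths whose first edge points into Conversion):
  P1: Conversion <- PriceTier -> CouponUse
Condition 1 (no descendant of Conversion in the set): holds — descendants of Conversion are {CouponUse}; none are in {EmailOpen}.
Condition 2 (every backdoor path blocked by {EmailOpen}):
  P1: open — no interior node is in the conditioning set.
{EmailOpen} does not satisfy the backdoor criterion.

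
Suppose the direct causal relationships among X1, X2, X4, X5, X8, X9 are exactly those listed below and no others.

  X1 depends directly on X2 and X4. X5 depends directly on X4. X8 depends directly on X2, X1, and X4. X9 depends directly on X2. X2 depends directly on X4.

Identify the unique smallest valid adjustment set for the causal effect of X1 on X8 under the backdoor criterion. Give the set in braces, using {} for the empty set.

{X2, X4}

Variables eligible for adjustment (non-descendants of X1, excluding X1 and X8): {X2, X4, X5, X9}.
Backdoor paths from X1 to X8:
  P1: X1 <- X4 -> X2 -> X8
  P2: X1 <- X4 -> X8
  P3: X1 <- X2 <- X4 -> X8
  P4: X1 <- X2 -> X8
The empty set is not sufficient: P1 (X1 <- X4 -> X2 -> X8) has no collider blocking it and no conditioned non-collider, so it is open.
Try {X2, X4}:
  P1: blocked at fork node X4 ∈ conditioning set.
  P2: blocked at fork node X4 ∈ conditioning set.
  P3: blocked at chain node X2 ∈ conditioning set.
  P4: blocked at fork node X2 ∈ conditioning set.
{X2, X4} contains no descendant of X1 and blocks every backdoor path.
Every element of {X2, X4} is needed (dropping X2 leaves P4 open; dropping X4 leaves P2 open), so no proper subset is valid.
Among all size-2 subsets of the eligible variables, only {X2, X4} blocks every backdoor path, so it is the unique smallest valid adjustment set.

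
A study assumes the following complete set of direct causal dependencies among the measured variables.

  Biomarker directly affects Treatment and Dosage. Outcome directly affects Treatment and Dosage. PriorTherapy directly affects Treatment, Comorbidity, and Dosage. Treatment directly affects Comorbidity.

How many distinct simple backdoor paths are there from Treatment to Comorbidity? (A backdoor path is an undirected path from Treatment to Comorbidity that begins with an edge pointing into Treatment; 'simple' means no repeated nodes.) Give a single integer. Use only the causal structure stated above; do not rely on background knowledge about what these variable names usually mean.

A backdoor path from Treatment to Comorbidity is any simple undirected path whose first edge points into Treatment (i.e. leaves Treatment via a parent).
Parents of Treatment: {Biomarker, Outcome, PriorTherapy}.
Enumerating:
  P1: Treatment <- PriorTherapy -> Comorbidity
  P2: Treatment <- Outcome -> Dosage <- PriorTherapy -> Comorbidity
  P3: Treatment <- Biomarker -> Dosage <- PriorTherapy -> Comorbidity
That exhausts the simple backdoor paths. Count: 3.

3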